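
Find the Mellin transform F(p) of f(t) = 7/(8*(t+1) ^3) 7*pi*(p - 2)*(p - 1) /(16*sin(pi*p) ) 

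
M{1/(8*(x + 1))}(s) pi*csc(pi*s)/8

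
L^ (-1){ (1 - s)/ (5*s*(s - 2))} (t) -exp (t)*cosh (t)/5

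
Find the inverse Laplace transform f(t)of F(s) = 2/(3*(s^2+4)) sin(2*t)/3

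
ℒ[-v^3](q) -6/q^4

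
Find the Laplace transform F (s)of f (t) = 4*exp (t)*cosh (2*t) 4*(s - 1)/ ( (s - 1)^2 - 4)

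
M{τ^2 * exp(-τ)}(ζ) gamma(ζ + 2)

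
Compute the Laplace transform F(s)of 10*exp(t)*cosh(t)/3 10*(s - 1)/(3*s*(s - 2))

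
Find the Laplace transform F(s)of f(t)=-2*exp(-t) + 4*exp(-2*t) 4/(s + 2)-2/(s + 1)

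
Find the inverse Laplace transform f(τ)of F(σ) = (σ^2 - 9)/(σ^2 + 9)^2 τ*cos(3*τ)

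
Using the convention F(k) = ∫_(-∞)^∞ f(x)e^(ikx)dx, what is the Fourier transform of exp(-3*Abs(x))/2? 3/(k^2 + 9)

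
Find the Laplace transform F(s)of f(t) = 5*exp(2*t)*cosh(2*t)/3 5*(s - 2)/(3*s*(s - 4))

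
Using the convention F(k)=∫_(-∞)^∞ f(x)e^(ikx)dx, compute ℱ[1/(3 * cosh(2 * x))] pi/(6 * cosh(pi * k/4))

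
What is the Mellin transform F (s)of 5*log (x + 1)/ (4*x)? -5*pi*csc (pi*s)/ (4*s - 4)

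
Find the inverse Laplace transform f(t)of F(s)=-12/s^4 -2 * t^3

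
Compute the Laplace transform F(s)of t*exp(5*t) (s - 5)^(-2)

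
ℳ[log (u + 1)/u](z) -pi * csc (pi * z)/ (z - 1)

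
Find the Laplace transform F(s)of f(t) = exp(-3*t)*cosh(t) (s + 3)/((s + 3)^2 - 1)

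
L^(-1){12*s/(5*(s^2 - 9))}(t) 12*cosh(3*t)/5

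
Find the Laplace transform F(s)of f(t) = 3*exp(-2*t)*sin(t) 3/((s + 2)^2 + 1)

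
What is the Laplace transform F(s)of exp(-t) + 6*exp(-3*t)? 6/(s + 3) + 1/(s + 1)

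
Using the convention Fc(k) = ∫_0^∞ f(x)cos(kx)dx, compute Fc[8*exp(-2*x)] 16/(k^2+4)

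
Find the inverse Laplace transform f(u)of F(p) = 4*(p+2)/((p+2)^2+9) 4*exp(-2*u)*cos(3*u)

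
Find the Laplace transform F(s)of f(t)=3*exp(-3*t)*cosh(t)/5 3*(s+3)/(5*((s+3)^2 - 1))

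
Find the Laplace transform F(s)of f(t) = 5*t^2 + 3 3/s + 10/s^3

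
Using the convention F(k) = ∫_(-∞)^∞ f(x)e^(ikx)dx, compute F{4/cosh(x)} 4*pi/cosh(pi*k/2)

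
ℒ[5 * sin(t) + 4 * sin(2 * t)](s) 8/(s^2 + 4) + 5/(s^2 + 1)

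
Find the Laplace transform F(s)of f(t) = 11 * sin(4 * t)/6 22/(3 * (s^2 + 16))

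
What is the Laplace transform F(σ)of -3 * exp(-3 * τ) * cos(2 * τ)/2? 3 * (-σ - 3)/(2 * ((σ + 3)^2 + 4))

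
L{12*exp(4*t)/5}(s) 12/(5*(s - 4))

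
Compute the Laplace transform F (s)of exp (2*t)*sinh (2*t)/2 1/ (s*(s - 4))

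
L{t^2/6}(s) 1/(3 * s^3)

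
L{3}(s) 3/s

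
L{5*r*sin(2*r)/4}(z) 5*z/(z^2 + 4)^2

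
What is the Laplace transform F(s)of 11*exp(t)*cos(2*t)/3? 11*(s - 1)/(3*((s - 1)^2 + 4))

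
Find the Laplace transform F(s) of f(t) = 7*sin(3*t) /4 21/(4*(s^2+9) ) 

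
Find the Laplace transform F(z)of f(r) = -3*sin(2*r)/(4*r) -3*atan(2/z)/4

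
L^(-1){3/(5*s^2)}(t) 3*t/5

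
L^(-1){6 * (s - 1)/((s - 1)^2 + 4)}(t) 6 * exp(t) * cos(2 * t)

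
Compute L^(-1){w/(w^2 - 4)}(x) cosh(2*x)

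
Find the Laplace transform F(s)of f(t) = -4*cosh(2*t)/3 -4*s/(3*s^2 - 12)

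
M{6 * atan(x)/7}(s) -3 * pi * sec(pi * s/2)/(7 * s)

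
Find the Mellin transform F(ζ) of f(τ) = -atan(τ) pi * sec(pi * ζ/2) /(2 * ζ) 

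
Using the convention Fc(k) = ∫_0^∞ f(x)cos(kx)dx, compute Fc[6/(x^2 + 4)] 3*pi*exp(-2*k)/2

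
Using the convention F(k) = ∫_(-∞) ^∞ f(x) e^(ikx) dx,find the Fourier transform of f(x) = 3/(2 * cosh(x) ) 3 * pi/(2 * cosh(pi * k/2) ) 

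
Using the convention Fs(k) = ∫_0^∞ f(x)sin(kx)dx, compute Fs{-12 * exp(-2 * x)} -12 * k/(k^2 + 4)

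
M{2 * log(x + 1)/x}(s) -2 * pi * csc(pi * s)/(s - 1)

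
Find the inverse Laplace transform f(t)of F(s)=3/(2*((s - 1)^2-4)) 3*exp(t)*sinh(2*t)/4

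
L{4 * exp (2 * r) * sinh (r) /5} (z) 4/ (5 * ( (z - 2) ^2 - 1) ) 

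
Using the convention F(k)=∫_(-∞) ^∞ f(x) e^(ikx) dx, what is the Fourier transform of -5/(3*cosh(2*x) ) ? -5*pi/(6*cosh(pi*k/4) ) 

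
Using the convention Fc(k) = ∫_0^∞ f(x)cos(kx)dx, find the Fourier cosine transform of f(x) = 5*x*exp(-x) 5*(1 - k^2)/(k^2+1)^2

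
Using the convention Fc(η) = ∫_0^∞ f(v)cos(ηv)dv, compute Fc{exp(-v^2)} sqrt(pi) * exp(-η^2/4)/2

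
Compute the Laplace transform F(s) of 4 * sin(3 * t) 12/(s^2 + 9) 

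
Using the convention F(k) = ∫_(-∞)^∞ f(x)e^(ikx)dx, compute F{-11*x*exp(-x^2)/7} -11*I*sqrt(pi)*k*exp(-k^2/4)/14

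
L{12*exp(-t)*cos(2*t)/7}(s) 12*(s + 1)/(7*((s + 1)^2 + 4))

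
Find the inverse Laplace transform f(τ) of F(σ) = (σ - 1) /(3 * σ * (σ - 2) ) exp(τ) * cosh(τ) /3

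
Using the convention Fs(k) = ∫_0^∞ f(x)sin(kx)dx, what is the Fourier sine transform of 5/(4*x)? 5*pi/8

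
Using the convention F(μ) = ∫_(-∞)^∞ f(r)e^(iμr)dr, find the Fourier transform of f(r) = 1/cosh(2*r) pi/(2*cosh(pi*μ/4))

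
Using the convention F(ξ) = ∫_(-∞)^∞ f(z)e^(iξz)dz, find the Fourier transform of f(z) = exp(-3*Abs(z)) 6/(ξ^2 + 9)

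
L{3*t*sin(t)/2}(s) 3*s/(s^2+1)^2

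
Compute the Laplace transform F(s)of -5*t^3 -30/s^4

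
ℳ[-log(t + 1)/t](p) pi * csc(pi * p)/(p - 1)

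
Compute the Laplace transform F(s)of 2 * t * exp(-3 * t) 2/(s + 3)^2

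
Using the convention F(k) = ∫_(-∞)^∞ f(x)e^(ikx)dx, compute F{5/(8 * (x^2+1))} 5 * pi * exp(-Abs(k))/8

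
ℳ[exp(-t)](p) gamma(p)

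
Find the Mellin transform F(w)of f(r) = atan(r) -pi*sec(pi*w/2)/(2*w)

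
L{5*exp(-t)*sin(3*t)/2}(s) 15/(2*((s + 1)^2 + 9))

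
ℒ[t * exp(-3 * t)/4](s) 1/(4 * (s + 3)^2)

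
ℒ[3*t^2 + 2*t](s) 2/s^2 + 6/s^3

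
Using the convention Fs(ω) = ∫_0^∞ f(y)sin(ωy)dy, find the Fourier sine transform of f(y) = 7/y 7*pi/2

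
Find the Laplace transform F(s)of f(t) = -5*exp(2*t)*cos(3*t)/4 5*(2 - s)/(4*((s - 2)^2+9))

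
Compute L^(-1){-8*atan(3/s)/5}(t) -8*sin(3*t)/(5*t)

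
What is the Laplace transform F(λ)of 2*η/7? 2/(7*λ^2)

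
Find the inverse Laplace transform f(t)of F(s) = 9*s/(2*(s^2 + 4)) 9*cos(2*t)/2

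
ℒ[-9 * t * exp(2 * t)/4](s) -9/(4 * (s - 2)^2)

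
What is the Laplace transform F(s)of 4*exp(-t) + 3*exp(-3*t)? 3/(s + 3) + 4/(s + 1)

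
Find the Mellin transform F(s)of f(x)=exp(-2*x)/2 gamma(s)/(2*2^s)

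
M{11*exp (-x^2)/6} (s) 11*gamma (s/2)/12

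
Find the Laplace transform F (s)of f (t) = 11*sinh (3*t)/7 33/ (7*(s^2 - 9))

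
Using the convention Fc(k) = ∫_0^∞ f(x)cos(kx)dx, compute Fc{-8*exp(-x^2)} -4*sqrt(pi)*exp(-k^2/4)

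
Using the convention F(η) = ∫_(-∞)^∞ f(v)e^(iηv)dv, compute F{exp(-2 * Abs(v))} 4/(η^2 + 4)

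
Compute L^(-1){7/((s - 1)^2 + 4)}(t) 7*exp(t)*sin(2*t)/2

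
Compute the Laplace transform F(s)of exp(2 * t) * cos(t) (s - 2)/((s - 2)^2 + 1)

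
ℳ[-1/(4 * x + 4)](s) -pi * csc(pi * s)/4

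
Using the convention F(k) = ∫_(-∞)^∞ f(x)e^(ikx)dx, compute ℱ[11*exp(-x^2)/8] 11*sqrt(pi)*exp(-k^2/4)/8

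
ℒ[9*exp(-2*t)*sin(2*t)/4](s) 9/(2*((s + 2)^2 + 4))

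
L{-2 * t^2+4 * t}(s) 4/s^2-4/s^3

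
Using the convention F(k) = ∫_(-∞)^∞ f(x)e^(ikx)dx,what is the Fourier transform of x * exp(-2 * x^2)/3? sqrt(2) * I * sqrt(pi) * k * exp(-k^2/8)/24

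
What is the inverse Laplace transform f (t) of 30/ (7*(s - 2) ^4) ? 5*t^3*exp (2*t) /7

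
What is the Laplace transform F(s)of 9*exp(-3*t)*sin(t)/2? 9/(2*((s + 3)^2 + 1))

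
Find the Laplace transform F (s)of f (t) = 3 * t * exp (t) 3/ (s - 1)^2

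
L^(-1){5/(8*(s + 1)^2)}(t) 5*t*exp(-t)/8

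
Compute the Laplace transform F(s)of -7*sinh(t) -7/(s^2-1)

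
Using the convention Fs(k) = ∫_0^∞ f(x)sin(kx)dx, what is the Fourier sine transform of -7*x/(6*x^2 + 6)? -7*pi*exp(-k)/12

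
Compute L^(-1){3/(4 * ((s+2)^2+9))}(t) exp(-2 * t) * sin(3 * t)/4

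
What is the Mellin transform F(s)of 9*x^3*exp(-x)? 9*gamma(s + 3)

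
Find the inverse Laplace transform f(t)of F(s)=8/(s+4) 8 * exp(-4 * t)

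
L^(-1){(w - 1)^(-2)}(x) x*exp(x)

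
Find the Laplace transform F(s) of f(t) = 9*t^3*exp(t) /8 27/(4*(s - 1) ^4) 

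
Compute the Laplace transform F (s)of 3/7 3/ (7 * s)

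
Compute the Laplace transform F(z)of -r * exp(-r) -1/(z + 1)^2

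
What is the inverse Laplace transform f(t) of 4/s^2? 4*t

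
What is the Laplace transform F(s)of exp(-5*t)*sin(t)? 1/((s + 5)^2 + 1)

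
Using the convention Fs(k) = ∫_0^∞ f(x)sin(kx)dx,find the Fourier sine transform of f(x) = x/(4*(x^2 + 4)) pi*exp(-2*k)/8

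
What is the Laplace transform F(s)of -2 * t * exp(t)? -2/(s - 1)^2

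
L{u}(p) p^(-2)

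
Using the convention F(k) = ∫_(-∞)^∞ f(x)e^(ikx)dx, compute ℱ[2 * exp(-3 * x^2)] 2 * sqrt(3) * sqrt(pi) * exp(-k^2/12)/3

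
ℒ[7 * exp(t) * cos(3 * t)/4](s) 7 * (s - 1)/(4 * ((s - 1)^2 + 9))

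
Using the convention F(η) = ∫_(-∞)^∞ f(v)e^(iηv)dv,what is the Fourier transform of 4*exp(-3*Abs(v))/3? 8/(η^2+9)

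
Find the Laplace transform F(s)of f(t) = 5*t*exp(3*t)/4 5/(4*(s - 3)^2)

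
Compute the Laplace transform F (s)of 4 4/s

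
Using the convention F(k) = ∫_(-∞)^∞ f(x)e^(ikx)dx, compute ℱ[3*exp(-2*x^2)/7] 3*sqrt(2)*sqrt(pi)*exp(-k^2/8)/14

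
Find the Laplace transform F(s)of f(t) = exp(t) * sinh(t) 1/(s * (s - 2))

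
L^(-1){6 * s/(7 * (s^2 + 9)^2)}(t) t * sin(3 * t)/7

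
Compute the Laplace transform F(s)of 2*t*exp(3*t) 2/(s - 3)^2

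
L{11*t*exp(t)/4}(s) 11/(4*(s - 1)^2)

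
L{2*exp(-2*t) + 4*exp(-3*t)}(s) 2/(s + 2) + 4/(s + 3)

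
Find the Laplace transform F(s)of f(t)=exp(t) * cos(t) (s - 1)/((s - 1)^2+1)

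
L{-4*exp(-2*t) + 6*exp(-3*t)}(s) 6/(s + 3)-4/(s + 2)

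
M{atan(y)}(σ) -pi*sec(pi*σ/2)/(2*σ)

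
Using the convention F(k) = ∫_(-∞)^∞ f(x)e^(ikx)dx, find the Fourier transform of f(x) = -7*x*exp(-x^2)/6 -7*I*sqrt(pi)*k*exp(-k^2/4)/12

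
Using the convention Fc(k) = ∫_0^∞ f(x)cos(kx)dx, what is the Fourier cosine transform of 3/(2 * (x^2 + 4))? 3 * pi * exp(-2 * k)/8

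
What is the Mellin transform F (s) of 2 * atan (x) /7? -pi * sec (pi * s/2) / (7 * s) 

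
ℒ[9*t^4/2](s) 108/s^5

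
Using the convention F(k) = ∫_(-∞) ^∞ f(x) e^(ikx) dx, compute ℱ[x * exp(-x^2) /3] I * sqrt(pi) * k * exp(-k^2/4) /6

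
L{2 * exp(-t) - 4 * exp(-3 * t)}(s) 2/(s + 1) - 4/(s + 3)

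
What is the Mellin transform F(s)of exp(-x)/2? gamma(s)/2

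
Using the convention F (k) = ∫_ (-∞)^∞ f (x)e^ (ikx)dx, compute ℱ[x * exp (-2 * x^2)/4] sqrt (2) * I * sqrt (pi) * k * exp (-k^2/8)/32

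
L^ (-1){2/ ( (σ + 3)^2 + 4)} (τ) exp (-3 * τ) * sin (2 * τ)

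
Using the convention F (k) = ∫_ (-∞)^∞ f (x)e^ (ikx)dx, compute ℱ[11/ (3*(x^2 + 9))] 11*pi*exp (-3*Abs (k))/9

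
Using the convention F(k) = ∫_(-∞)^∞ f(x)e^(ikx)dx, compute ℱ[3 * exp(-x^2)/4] 3 * sqrt(pi) * exp(-k^2/4)/4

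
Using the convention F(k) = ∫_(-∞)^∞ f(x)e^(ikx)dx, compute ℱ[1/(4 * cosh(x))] pi/(4 * cosh(pi * k/2))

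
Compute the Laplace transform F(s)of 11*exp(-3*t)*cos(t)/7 11*(s + 3)/(7*((s + 3)^2 + 1))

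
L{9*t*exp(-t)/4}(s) 9/(4*(s + 1)^2)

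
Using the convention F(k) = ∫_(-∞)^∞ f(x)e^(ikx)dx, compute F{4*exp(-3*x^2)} 4*sqrt(3)*sqrt(pi)*exp(-k^2/12)/3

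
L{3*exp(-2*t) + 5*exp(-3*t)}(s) 3/(s + 2) + 5/(s + 3)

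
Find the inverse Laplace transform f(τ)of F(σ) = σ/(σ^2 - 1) cosh(τ)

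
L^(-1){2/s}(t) 2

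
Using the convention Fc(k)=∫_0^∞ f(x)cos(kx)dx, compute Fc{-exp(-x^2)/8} -sqrt(pi)*exp(-k^2/4)/16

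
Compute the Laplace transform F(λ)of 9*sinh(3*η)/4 27/(4*(λ^2 - 9))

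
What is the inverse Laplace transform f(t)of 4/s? 4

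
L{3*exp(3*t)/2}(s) 3/(2*(s - 3))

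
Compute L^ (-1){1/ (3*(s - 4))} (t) exp (4*t)/3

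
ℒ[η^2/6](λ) 1/(3 * λ^3)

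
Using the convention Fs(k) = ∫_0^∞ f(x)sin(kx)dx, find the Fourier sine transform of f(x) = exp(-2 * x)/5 k/(5 * (k^2 + 4))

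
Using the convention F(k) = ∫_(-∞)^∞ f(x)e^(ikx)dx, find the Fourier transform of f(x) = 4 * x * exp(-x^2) 2 * I * sqrt(pi) * k * exp(-k^2/4)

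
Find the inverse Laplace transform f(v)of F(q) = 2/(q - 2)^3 v^2*exp(2*v)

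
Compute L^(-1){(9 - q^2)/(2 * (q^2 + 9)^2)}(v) -v * cos(3 * v)/2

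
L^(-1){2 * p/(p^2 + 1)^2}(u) u * sin(u)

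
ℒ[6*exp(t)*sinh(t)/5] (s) 6/(5*s*(s - 2))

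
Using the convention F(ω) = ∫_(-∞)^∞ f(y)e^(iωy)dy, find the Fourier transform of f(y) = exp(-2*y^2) sqrt(2)*sqrt(pi)*exp(-ω^2/8)/2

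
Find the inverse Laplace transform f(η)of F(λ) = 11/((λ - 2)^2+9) 11*exp(2*η)*sin(3*η)/3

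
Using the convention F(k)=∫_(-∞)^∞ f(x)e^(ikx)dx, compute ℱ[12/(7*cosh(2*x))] 6*pi/(7*cosh(pi*k/4))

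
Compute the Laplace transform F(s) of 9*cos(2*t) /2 9*s/(2*(s^2 + 4) ) 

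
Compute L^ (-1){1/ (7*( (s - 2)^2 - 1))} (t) exp (2*t)*sinh (t)/7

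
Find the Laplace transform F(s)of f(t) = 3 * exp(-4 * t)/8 3/(8 * (s + 4))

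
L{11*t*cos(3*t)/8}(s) 11*(s^2 - 9)/(8*(s^2 + 9)^2)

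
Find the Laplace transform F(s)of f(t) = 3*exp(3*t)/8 3/(8*(s - 3))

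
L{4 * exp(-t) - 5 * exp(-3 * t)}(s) 4/(s + 1) - 5/(s + 3)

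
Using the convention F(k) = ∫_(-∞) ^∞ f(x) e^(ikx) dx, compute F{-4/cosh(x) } -4 * pi/cosh(pi * k/2) 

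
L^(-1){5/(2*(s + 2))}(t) 5*exp(-2*t)/2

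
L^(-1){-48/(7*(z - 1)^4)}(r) -8*r^3*exp(r)/7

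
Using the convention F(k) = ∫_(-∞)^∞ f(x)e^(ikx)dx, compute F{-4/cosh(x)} -4 * pi/cosh(pi * k/2)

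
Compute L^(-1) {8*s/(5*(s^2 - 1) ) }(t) 8*cosh(t) /5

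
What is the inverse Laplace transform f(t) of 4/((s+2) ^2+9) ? 4 * exp(-2 * t) * sin(3 * t) /3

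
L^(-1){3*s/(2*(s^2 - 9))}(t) 3*cosh(3*t)/2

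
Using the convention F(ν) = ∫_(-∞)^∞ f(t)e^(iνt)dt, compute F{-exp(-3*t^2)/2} -sqrt(3)*sqrt(pi)*exp(-ν^2/12)/6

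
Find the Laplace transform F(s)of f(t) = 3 3/s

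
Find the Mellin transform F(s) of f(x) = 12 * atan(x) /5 -6 * pi * sec(pi * s/2) /(5 * s) 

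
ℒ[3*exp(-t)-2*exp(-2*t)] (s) 3/(s+1)-2/(s+2)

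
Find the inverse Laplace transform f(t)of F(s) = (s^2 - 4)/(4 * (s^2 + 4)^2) t * cos(2 * t)/4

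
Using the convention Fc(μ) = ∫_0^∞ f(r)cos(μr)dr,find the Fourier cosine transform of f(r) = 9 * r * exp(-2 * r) 9 * (4 - μ^2)/(μ^2 + 4)^2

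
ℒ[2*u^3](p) 12/p^4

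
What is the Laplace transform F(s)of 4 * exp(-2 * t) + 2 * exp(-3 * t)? 4/(s + 2) + 2/(s + 3)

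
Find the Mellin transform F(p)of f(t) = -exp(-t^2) -gamma(p/2)/2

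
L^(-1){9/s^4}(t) 3*t^3/2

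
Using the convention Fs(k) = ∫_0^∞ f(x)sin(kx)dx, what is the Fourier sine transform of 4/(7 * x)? 2 * pi/7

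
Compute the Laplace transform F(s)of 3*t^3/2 9/s^4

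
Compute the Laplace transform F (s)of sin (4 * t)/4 1/ (s^2 + 16)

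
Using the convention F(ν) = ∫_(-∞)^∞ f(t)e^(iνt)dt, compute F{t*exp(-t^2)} I*sqrt(pi)*ν*exp(-ν^2/4)/2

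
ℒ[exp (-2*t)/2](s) 1/ (2*(s + 2))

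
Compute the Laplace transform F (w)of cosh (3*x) w/ (w^2-9)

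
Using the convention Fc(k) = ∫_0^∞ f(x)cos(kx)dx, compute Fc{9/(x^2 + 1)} 9*pi*exp(-k)/2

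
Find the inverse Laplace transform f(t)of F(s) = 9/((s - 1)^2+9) 3*exp(t)*sin(3*t)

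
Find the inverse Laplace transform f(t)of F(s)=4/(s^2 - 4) 2 * sinh(2 * t)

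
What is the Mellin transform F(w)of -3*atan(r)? 3*pi*sec(pi*w/2)/(2*w)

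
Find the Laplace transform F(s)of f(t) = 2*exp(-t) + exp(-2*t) 1/(s + 2) + 2/(s + 1)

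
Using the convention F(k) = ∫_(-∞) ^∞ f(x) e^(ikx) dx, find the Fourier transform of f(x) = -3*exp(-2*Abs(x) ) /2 -6/(k^2 + 4) 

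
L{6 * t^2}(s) 12/s^3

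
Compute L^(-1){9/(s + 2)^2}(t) 9*t*exp(-2*t)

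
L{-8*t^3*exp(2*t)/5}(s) -48/(5*(s - 2)^4)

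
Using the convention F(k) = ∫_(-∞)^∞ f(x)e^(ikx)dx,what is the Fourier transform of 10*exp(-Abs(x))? 20/(k^2 + 1)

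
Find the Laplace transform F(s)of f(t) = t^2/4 1/(2 * s^3)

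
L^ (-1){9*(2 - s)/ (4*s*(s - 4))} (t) -9*exp (2*t)*cosh (2*t)/4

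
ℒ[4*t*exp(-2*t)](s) 4/(s+2)^2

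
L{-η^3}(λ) -6/λ^4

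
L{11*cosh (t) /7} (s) 11*s/ (7*(s^2-1) ) 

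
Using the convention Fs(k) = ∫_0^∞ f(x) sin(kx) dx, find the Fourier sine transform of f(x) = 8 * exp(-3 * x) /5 8 * k/(5 * (k^2 + 9) ) 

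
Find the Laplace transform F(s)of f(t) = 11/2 11/(2 * s)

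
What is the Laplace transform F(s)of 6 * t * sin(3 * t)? 36 * s/(s^2 + 9)^2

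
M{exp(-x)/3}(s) gamma(s)/3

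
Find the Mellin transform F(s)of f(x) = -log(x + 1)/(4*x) pi*csc(pi*s)/(4*(s - 1))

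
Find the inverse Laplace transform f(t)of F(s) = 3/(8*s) 3/8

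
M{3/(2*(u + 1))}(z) 3*pi*csc(pi*z)/2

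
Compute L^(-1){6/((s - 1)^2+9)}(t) 2*exp(t)*sin(3*t)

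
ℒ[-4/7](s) -4/(7*s)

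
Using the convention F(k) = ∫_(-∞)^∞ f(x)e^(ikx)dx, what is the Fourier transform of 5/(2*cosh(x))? 5*pi/(2*cosh(pi*k/2))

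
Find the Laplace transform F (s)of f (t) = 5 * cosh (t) 5 * s/ (s^2 - 1)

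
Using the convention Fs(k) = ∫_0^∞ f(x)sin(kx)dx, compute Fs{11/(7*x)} 11*pi/14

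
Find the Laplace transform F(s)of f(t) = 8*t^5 960/s^6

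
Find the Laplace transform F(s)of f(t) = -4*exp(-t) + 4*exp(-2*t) 4/(s + 2) - 4/(s + 1)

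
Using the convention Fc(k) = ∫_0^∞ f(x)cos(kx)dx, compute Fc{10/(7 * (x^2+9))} 5 * pi * exp(-3 * k)/21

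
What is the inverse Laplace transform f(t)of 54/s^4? 9 * t^3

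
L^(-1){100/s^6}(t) 5*t^5/6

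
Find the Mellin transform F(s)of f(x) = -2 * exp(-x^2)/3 -gamma(s/2)/3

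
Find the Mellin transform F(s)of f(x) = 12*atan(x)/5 -6*pi*sec(pi*s/2)/(5*s)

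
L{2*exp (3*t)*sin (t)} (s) 2/ ( (s - 3)^2+1)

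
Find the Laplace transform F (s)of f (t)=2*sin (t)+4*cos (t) 4*s/ (s^2+1)+2/ (s^2+1)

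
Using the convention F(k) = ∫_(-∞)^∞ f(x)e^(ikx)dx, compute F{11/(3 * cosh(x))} 11 * pi/(3 * cosh(pi * k/2))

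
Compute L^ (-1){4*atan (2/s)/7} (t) 4*sin (2*t)/ (7*t)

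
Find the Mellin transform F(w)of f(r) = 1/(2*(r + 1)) pi*csc(pi*w)/2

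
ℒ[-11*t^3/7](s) -66/(7*s^4)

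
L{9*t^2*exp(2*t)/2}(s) 9/(s - 2)^3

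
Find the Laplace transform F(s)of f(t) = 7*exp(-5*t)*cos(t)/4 7*(s + 5)/(4*((s + 5)^2 + 1))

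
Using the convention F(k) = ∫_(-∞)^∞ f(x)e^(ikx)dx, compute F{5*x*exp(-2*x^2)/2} 5*sqrt(2)*I*sqrt(pi)*k*exp(-k^2/8)/16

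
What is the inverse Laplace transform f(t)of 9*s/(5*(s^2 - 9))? 9*cosh(3*t)/5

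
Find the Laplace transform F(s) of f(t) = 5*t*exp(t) 5/(s - 1) ^2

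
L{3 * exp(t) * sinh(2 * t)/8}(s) 3/(4 * ((s - 1)^2 - 4))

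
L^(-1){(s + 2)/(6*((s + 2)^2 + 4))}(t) exp(-2*t)*cos(2*t)/6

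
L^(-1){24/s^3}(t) 12*t^2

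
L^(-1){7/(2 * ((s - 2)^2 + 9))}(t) 7 * exp(2 * t) * sin(3 * t)/6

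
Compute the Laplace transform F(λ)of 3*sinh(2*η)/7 6/(7*(λ^2-4))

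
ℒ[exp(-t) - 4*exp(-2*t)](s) 1/(s + 1) - 4/(s + 2)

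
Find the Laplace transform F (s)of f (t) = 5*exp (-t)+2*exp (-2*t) 2/ (s+2)+5/ (s+1)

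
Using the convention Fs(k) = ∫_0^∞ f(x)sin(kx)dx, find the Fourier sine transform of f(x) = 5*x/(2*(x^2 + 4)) 5*pi*exp(-2*k)/4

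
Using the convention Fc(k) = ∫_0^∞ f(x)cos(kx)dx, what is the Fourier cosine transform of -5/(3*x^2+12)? -5*pi*exp(-2*k)/12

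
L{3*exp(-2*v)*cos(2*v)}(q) 3*(q + 2)/((q + 2)^2 + 4)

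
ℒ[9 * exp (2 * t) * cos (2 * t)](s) 9 * (s - 2)/ ( (s - 2)^2 + 4)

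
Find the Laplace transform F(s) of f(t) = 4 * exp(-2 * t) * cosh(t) 4 * (s + 2) /((s + 2) ^2 - 1) 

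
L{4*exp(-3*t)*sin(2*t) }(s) 8/((s + 3) ^2 + 4) 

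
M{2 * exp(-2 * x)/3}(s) 2^(1 - s) * gamma(s)/3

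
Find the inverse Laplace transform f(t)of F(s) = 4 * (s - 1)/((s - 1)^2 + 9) 4 * exp(t) * cos(3 * t)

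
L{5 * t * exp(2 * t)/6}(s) 5/(6 * (s - 2)^2)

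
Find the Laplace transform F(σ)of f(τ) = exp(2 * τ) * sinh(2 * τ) 2/(σ * (σ - 4))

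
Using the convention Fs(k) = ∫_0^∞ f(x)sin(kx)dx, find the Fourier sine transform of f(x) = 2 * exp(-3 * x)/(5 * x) 2 * atan(k/3)/5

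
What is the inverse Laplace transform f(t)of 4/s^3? 2*t^2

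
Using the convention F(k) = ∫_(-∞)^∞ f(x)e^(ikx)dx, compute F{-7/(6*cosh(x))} -7*pi/(6*cosh(pi*k/2))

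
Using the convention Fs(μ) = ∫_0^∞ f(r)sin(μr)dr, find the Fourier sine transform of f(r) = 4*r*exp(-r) 8*μ/(μ^2 + 1)^2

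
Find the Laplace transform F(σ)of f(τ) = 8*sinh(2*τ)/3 16/(3*(σ^2 - 4))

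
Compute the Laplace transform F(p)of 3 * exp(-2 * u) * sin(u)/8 3/(8 * ((p + 2)^2 + 1))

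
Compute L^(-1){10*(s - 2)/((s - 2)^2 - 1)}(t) 10*exp(2*t)*cosh(t)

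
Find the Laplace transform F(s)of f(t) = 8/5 8/(5*s)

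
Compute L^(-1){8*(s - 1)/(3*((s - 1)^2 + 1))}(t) 8*exp(t)*cos(t)/3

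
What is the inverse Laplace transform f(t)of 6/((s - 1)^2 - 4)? 3 * exp(t) * sinh(2 * t)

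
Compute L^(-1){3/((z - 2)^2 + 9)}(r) exp(2*r)*sin(3*r)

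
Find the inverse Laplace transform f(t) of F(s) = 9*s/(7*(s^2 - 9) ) 9*cosh(3*t) /7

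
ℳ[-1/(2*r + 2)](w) -pi*csc(pi*w)/2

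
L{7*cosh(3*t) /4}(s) 7*s/(4*(s^2 - 9) ) 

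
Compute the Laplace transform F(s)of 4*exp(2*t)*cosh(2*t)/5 4*(s - 2)/(5*s*(s - 4))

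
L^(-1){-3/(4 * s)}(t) -3/4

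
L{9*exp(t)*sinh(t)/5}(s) 9/(5*s*(s - 2))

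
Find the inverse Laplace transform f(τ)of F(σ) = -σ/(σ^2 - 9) -cosh(3*τ)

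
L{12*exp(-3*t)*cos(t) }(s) 12*(s+3) /((s+3) ^2+1) 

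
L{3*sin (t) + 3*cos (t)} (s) 3*s/ (s^2 + 1) + 3/ (s^2 + 1)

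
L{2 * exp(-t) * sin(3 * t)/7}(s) 6/(7 * ((s + 1)^2 + 9))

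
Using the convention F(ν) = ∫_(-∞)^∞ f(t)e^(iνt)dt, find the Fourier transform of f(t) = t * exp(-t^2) I * sqrt(pi) * ν * exp(-ν^2/4)/2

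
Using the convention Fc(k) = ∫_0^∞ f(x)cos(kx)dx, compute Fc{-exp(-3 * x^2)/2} -sqrt(3) * sqrt(pi) * exp(-k^2/12)/12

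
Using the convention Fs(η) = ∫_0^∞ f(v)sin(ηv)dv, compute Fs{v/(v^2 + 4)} pi * exp(-2 * η)/2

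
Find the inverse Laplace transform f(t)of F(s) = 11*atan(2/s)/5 11*sin(2*t)/(5*t)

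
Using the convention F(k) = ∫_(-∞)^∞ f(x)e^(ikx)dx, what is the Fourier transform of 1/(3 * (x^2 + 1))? pi * exp(-Abs(k))/3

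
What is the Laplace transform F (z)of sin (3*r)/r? atan (3/z)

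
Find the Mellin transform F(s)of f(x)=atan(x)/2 -pi * sec(pi * s/2)/(4 * s)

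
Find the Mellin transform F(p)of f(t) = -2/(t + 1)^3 -pi*(p - 2)*(p - 1)/sin(pi*p)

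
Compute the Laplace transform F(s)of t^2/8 1/(4*s^3)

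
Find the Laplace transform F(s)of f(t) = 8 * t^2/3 16/(3 * s^3)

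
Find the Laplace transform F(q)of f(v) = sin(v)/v atan(1/q)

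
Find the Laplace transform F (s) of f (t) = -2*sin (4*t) -8/ (s^2 + 16) 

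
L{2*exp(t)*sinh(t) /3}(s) 2/(3*s*(s - 2) ) 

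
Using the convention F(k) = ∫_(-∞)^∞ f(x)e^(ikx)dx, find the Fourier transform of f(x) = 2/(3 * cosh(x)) 2 * pi/(3 * cosh(pi * k/2))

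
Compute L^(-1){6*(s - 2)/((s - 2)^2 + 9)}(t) 6*exp(2*t)*cos(3*t)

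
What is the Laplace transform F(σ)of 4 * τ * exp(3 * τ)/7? 4/(7 * (σ - 3)^2)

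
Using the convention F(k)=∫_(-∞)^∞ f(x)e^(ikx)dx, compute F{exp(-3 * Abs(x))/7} 6/(7 * (k^2 + 9))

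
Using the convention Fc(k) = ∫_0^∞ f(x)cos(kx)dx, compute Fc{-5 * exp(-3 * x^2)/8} -5 * sqrt(3) * sqrt(pi) * exp(-k^2/12)/48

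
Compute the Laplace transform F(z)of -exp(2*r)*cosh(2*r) (2 - z)/(z*(z - 4))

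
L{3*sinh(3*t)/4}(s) 9/(4*(s^2 - 9))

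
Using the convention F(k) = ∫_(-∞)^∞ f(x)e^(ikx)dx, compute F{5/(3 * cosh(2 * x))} 5 * pi/(6 * cosh(pi * k/4))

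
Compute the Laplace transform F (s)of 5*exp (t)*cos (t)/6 5*(s - 1)/ (6*( (s - 1)^2 + 1))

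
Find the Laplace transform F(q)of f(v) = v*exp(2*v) (q - 2)^(-2)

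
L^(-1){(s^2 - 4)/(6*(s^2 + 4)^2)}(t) t*cos(2*t)/6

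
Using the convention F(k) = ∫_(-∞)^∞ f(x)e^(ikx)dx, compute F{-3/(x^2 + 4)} -3 * pi * exp(-2 * Abs(k))/2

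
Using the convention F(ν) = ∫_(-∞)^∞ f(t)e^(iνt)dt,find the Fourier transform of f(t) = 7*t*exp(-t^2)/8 7*I*sqrt(pi)*ν*exp(-ν^2/4)/16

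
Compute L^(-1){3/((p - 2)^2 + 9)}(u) exp(2*u)*sin(3*u)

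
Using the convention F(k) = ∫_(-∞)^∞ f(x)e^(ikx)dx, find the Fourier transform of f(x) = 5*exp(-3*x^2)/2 5*sqrt(3)*sqrt(pi)*exp(-k^2/12)/6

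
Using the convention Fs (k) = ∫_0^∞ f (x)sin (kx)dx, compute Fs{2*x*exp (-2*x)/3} 8*k/ (3*(k^2+4)^2)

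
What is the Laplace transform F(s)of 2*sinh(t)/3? 2/(3*(s^2 - 1))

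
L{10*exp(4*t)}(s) 10/(s - 4)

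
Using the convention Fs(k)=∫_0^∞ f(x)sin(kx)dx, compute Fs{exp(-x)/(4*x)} atan(k)/4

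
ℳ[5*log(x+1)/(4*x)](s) -5*pi*csc(pi*s)/(4*s - 4)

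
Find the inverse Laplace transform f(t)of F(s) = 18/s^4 3 * t^3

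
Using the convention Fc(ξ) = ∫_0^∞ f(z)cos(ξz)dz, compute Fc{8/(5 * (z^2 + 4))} 2 * pi * exp(-2 * ξ)/5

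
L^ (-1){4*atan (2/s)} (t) 4*sin (2*t)/t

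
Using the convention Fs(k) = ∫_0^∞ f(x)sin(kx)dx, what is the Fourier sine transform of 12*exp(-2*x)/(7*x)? 12*atan(k/2)/7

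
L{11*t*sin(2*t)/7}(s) 44*s/(7*(s^2 + 4)^2)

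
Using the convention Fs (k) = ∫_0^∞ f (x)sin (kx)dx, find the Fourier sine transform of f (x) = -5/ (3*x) -5*pi/6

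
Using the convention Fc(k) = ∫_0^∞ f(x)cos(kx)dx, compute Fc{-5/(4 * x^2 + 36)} -5 * pi * exp(-3 * k)/24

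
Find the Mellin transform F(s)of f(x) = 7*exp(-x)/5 7*gamma(s)/5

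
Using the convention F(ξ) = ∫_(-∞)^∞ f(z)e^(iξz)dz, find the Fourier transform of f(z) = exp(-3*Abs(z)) 6/(ξ^2 + 9)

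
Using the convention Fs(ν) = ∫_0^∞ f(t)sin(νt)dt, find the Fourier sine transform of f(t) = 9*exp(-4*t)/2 9*ν/(2*(ν^2 + 16))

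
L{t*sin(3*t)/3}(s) 2*s/(s^2 + 9)^2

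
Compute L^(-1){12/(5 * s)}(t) 12/5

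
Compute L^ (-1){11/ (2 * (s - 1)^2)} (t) 11 * t * exp (t)/2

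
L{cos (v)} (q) q/ (q^2 + 1)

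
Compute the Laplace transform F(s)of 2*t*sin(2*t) 8*s/(s^2 + 4)^2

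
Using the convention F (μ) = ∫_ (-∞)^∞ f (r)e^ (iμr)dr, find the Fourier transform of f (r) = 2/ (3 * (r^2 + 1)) 2 * pi * exp (-Abs (μ))/3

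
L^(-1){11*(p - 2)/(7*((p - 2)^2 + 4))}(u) 11*exp(2*u)*cos(2*u)/7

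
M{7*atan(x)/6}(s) -7*pi*sec(pi*s/2)/(12*s)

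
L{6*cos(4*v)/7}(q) 6*q/(7*(q^2 + 16))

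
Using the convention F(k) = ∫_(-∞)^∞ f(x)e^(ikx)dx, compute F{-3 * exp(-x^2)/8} -3 * sqrt(pi) * exp(-k^2/4)/8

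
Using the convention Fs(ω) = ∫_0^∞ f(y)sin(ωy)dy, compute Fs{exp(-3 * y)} ω/(ω^2 + 9)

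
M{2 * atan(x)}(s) -pi * sec(pi * s/2)/s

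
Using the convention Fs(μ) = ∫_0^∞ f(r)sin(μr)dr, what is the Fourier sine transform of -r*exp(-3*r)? -6*μ/(μ^2 + 9)^2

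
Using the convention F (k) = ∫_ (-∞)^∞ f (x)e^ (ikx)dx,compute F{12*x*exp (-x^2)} 6*I*sqrt (pi)*k*exp (-k^2/4)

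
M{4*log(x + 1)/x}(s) -4*pi*csc(pi*s)/(s - 1)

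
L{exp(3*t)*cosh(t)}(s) (s - 3)/((s - 3)^2-1)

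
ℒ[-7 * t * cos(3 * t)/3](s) 7 * (9 - s^2)/(3 * (s^2 + 9)^2)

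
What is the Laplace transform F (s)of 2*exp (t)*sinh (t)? 2/ (s*(s - 2))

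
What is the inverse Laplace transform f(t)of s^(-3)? t^2/2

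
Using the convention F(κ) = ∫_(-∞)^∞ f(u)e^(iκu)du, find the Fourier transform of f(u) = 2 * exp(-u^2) 2 * sqrt(pi) * exp(-κ^2/4)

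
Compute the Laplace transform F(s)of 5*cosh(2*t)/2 5*s/(2*(s^2-4))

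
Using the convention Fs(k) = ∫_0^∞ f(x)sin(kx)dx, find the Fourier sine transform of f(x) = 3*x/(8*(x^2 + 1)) 3*pi*exp(-k)/16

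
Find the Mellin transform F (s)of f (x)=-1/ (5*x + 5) -pi*csc (pi*s)/5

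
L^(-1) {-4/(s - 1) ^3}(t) -2*t^2*exp(t) 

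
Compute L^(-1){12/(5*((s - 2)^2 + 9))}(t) 4*exp(2*t)*sin(3*t)/5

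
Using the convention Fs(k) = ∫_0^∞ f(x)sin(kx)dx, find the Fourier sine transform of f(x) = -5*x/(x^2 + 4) -5*pi*exp(-2*k)/2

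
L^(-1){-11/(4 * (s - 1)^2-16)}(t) -11 * exp(t) * sinh(2 * t)/8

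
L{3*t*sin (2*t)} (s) 12*s/ (s^2 + 4)^2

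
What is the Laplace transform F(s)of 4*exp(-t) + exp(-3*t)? 1/(s + 3) + 4/(s + 1)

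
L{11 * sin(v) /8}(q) 11/(8 * (q^2 + 1) ) 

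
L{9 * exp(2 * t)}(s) 9/(s - 2)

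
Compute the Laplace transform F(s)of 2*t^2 4/s^3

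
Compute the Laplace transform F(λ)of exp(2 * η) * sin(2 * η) 2/((λ - 2)^2+4)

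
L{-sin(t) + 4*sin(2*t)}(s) 8/(s^2 + 4) - 1/(s^2 + 1)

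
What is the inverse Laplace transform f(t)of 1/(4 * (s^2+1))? sin(t)/4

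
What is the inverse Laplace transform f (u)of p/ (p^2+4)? cos (2*u)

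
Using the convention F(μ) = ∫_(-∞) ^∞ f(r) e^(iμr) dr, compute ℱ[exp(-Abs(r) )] 2/(μ^2 + 1) 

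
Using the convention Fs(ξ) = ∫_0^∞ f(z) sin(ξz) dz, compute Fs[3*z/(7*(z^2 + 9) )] 3*pi*exp(-3*ξ) /14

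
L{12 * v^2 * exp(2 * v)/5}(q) 24/(5 * (q - 2)^3)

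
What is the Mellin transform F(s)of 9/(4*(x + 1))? 9*pi*csc(pi*s)/4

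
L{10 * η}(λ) 10/λ^2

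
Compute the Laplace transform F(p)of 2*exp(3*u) 2/(p - 3)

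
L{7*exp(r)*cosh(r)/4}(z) 7*(z - 1)/(4*z*(z - 2))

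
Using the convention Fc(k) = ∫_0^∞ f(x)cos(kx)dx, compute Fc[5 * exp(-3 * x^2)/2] 5 * sqrt(3) * sqrt(pi) * exp(-k^2/12)/12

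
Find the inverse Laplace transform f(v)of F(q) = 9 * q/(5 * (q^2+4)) 9 * cos(2 * v)/5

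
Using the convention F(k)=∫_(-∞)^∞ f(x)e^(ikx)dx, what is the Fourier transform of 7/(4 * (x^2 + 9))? 7 * pi * exp(-3 * Abs(k))/12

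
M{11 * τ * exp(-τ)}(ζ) 11 * gamma(ζ + 1)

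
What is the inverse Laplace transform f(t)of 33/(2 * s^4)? 11 * t^3/4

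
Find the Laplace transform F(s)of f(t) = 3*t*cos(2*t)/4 3*(s^2 - 4)/(4*(s^2 + 4)^2)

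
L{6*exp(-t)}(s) 6/(s + 1)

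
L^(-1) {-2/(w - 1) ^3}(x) -x^2 * exp(x) 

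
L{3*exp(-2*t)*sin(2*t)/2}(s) 3/((s + 2)^2 + 4)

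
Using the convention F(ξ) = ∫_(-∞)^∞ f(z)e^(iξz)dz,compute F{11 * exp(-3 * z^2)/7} 11 * sqrt(3) * sqrt(pi) * exp(-ξ^2/12)/21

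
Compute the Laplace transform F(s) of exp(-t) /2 1/(2*(s + 1) ) 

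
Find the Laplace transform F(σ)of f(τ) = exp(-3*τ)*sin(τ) 1/((σ + 3)^2 + 1)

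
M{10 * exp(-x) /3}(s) 10 * gamma(s) /3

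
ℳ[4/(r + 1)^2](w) -4*pi*(w - 1)/sin(pi*w)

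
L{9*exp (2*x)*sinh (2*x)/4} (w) 9/ (2*w*(w - 4))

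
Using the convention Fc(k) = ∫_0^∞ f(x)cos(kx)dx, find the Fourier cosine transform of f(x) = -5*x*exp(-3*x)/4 5*(k^2 - 9)/(4*(k^2 + 9)^2)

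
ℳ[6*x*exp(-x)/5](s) 6*gamma(s + 1)/5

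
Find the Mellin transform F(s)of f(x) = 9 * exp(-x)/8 9 * gamma(s)/8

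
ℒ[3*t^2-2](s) 6/s^3-2/s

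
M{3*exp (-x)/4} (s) 3*gamma (s)/4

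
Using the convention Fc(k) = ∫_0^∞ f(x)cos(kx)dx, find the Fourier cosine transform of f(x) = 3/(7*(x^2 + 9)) pi*exp(-3*k)/14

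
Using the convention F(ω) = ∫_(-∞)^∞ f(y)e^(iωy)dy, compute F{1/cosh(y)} pi/cosh(pi * ω/2)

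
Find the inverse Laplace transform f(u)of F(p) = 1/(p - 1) exp(u)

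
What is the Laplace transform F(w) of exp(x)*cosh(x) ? (w - 1) /(w*(w - 2) ) 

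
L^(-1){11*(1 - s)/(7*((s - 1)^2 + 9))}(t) -11*exp(t)*cos(3*t)/7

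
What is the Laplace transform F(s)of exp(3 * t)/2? 1/(2 * (s - 3))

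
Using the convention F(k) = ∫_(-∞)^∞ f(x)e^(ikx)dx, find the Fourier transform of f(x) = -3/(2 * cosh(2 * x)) -3 * pi/(4 * cosh(pi * k/4))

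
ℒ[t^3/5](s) 6/(5 * s^4) 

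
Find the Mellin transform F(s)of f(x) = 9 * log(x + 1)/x -9 * pi * csc(pi * s)/(s - 1)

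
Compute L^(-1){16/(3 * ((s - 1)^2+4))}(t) 8 * exp(t) * sin(2 * t)/3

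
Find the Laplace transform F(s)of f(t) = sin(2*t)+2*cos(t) 2*s/(s^2+1)+2/(s^2+4)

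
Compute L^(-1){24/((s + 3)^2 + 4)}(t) 12*exp(-3*t)*sin(2*t)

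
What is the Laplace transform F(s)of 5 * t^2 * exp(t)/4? 5/(2 * (s - 1)^3)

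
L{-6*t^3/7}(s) -36/(7*s^4)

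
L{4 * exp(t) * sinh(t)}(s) 4/(s * (s - 2))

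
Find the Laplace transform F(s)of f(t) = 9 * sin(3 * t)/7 27/(7 * (s^2+9))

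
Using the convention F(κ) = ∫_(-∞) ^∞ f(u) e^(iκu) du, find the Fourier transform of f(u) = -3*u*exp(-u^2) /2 -3*I*sqrt(pi)*κ*exp(-κ^2/4) /4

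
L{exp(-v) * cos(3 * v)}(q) (q+1)/((q+1)^2+9)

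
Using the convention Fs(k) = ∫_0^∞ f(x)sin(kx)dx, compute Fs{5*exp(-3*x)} 5*k/(k^2 + 9)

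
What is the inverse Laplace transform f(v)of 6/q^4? v^3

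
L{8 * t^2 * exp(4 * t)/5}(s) 16/(5 * (s - 4)^3)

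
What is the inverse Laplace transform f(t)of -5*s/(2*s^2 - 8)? -5*cosh(2*t)/2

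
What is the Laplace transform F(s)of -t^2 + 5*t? 5/s^2-2/s^3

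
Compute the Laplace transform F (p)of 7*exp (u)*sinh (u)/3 7/ (3*p*(p - 2))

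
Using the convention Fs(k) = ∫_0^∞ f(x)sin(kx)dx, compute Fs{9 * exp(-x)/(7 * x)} 9 * atan(k)/7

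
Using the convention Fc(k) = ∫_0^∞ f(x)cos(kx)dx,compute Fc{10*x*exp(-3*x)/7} 10*(9 - k^2)/(7*(k^2 + 9)^2)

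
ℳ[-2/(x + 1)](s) -2*pi*csc(pi*s)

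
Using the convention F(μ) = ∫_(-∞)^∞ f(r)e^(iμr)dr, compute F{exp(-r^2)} sqrt(pi) * exp(-μ^2/4)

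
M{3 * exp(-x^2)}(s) 3 * gamma(s/2)/2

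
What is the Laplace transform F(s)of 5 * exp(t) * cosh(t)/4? 5 * (s - 1)/(4 * s * (s - 2))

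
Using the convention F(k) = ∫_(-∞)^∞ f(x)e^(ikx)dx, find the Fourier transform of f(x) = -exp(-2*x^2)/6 -sqrt(2)*sqrt(pi)*exp(-k^2/8)/12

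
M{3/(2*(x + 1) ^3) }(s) 3*pi*(s - 2)*(s - 1) /(4*sin(pi*s) ) 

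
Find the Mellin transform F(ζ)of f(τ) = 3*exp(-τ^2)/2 3*gamma(ζ/2)/4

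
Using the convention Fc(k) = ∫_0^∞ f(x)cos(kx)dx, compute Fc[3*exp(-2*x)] 6/(k^2 + 4)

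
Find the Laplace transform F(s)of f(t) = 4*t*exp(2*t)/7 4/(7*(s - 2)^2)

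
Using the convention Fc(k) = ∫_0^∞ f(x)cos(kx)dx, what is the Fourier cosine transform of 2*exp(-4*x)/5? 8/(5*(k^2 + 16))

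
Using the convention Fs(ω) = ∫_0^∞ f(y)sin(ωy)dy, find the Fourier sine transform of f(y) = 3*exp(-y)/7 3*ω/(7*(ω^2+1))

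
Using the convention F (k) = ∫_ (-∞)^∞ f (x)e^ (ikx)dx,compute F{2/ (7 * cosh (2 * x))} pi/ (7 * cosh (pi * k/4))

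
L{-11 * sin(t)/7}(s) -11/(7 * s^2+7)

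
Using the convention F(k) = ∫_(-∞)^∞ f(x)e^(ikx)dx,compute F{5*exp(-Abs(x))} 10/(k^2 + 1)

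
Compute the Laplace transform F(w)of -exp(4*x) -1/(w - 4)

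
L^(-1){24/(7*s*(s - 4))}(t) 12*exp(2*t)*sinh(2*t)/7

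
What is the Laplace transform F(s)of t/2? 1/(2*s^2)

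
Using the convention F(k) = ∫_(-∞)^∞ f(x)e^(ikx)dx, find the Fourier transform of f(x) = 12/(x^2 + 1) 12*pi*exp(-Abs(k))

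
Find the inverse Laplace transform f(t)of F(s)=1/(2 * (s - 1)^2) t * exp(t)/2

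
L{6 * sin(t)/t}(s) 6 * atan(1/s)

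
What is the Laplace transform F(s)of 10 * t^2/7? 20/(7 * s^3)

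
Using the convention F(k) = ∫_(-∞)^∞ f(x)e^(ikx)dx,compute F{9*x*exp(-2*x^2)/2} 9*sqrt(2)*I*sqrt(pi)*k*exp(-k^2/8)/16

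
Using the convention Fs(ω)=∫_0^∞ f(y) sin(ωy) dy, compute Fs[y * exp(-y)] 2 * ω/(ω^2+1) ^2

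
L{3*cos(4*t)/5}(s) 3*s/(5*(s^2 + 16))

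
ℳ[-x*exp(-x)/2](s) -gamma(s+1)/2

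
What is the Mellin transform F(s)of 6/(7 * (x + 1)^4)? gamma(s) * gamma(4 - s)/7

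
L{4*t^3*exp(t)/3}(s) 8/(s - 1)^4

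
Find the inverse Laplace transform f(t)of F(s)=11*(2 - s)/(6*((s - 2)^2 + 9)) -11*exp(2*t)*cos(3*t)/6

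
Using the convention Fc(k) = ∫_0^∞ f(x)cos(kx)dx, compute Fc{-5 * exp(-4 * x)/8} -5/(2 * k^2 + 32)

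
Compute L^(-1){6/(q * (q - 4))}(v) 3 * exp(2 * v) * sinh(2 * v)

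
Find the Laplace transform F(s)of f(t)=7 7/s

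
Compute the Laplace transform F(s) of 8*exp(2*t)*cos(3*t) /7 8*(s - 2) /(7*((s - 2) ^2+9) ) 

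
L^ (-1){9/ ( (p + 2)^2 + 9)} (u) 3 * exp (-2 * u) * sin (3 * u)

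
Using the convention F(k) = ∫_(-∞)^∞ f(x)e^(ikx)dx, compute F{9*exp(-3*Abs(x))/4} 27/(2*(k^2+9))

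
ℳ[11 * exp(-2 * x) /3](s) 11 * gamma(s) /(3 * 2^s) 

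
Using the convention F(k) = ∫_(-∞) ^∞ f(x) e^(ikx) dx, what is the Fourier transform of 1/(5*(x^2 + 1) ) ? pi*exp(-Abs(k) ) /5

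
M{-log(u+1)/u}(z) pi*csc(pi*z)/(z - 1)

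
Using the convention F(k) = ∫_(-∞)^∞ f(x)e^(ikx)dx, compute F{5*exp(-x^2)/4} 5*sqrt(pi)*exp(-k^2/4)/4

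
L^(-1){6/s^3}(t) 3 * t^2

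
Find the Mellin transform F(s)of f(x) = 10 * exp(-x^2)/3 5 * gamma(s/2)/3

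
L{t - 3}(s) s^(-2) - 3/s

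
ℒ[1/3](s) 1/(3 * s)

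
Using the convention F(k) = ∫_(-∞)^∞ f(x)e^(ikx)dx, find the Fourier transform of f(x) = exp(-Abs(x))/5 2/(5 * (k^2 + 1))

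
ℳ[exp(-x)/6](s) gamma(s)/6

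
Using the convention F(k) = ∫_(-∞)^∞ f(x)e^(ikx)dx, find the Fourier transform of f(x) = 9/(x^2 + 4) 9 * pi * exp(-2 * Abs(k))/2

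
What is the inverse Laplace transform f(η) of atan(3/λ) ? sin(3 * η) /η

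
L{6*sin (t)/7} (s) 6/ (7*(s^2 + 1))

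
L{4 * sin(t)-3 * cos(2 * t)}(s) 4/(s^2 + 1)-3 * s/(s^2 + 4)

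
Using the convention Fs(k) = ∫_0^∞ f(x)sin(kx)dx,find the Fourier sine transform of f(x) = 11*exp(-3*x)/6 11*k/(6*(k^2+9))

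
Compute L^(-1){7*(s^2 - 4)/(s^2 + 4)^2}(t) 7*t*cos(2*t)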